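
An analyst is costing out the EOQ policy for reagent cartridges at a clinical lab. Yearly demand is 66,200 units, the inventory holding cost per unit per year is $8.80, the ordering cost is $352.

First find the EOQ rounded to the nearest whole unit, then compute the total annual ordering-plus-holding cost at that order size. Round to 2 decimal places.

Optimal lot size Q* = (2 × 66,200 × $352 / $8.8)^½ ≈ 2,301.30 → Q = 2,301 units
Orders/yr = 66,200/2,301 = 28.770; ordering cost = 28.770 × $352 = $10,127.08
Average inventory = 2,301/2 = 1150.5; holding cost = 1150.5 × $8.8 = $10,124.40
Total = $10,127.08 + $10,124.40 = $20,251.48

$20,251.48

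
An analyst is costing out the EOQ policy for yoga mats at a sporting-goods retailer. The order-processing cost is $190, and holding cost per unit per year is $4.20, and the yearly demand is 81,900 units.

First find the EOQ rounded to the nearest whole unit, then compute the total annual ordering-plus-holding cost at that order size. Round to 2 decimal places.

$11,432.95

2DS/H = 2·81,900·190/4.2 = 7,410,000.00
EOQ = √7,410,000.00 ≈ 2,722.13 → Q = 2,722 units
Orders/yr = 81,900/2,722 = 30.088; ordering cost = 30.088 × $190 = $5,716.75
Average inventory = 2,722/2 = 1361; holding cost = 1361 × $4.2 = $5,716.20
Total = $5,716.75 + $5,716.20 = $11,432.95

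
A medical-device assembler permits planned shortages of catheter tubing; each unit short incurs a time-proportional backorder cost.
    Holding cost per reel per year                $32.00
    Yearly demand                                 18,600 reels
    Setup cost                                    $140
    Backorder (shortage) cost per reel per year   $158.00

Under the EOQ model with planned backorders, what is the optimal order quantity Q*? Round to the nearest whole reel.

442 reels

Basic EOQ = √(2·18,600·140/32) = 403.423
Backorder adjustment √((H+b)/b) = √((32+158)/158) = 1.0966
Q* = 403.423 × 1.0966 ≈ 442.39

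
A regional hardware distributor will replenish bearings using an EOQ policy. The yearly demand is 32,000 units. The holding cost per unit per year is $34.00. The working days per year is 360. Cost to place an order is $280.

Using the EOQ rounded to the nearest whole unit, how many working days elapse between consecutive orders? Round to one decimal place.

8.2 days

EOQ = √(2DS/H) = √(2 × 32,000 × 280 / 34)
    = √(527,058.82) ≈ 725.99 → Q = 726 units
Days between orders = 360 / (D/Q) = 360 / 44.077 ≈ 8.168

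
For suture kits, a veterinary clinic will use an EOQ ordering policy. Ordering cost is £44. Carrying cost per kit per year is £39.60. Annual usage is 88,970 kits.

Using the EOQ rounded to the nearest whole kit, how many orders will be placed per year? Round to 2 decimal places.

199.93 orders per year

Optimal lot size Q* = (2 × 88,970 × £44 / £39.6)^½ ≈ 444.65 → Q = 445
Orders per year = D/Q = 88,970 / 445 = 199.933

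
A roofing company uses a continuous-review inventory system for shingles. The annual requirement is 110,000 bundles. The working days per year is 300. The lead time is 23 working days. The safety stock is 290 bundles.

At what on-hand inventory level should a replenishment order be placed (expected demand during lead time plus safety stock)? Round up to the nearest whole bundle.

Daily demand d = 110,000 / 300 = 366.667 bundles/day
Demand during lead time = 366.667 × 23 = 8,433.33
Reorder point = 8,433.33 + 290 = 8,723.33 → round up

8,724 bundles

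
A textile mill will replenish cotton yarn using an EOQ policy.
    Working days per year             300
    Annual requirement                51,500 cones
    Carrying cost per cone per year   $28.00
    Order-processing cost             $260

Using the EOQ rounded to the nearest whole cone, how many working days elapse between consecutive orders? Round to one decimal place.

5.7 days

EOQ = √(2DS/H) = √(2 × 51,500 × 260 / 28)
    = √(956,428.57) ≈ 977.97 → Q = 978 cones
Cycle time = (working days × Q)/D = (300 × 978) / 51,500 = 5.697 days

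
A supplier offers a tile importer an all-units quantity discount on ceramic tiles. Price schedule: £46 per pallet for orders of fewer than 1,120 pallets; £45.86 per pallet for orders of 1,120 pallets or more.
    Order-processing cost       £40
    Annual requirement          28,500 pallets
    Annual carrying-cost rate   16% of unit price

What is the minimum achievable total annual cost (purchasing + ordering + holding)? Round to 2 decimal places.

H₁ = 16%×£46 = £7.3600;  H₂ = 16%×£45.86 = £7.3376
EOQ₁ = √(2×28,500×40/7.3600) = 556.58  (< 1,120, feasible at tier 1)
EOQ₂ = √(2×28,500×40/7.3376) = 557.43  (< 1,120 → use Q = 1,120 at tier-2 price)
TC(tier 1 (EOQ₁), Q≈556.6) = £1,315,096.44
TC(tier 2, Q≈1,120.0) = £1,312,136.91
Minimum at tier 2: £1,312,136.91

£1,312,136.91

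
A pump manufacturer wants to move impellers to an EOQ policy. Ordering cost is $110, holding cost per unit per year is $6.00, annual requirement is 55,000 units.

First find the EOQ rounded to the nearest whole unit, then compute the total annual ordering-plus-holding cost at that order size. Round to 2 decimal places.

$8,520.56

Q* = √(2·D·S / H) = √(2·55,000·110 / 6) = √2,016,666.7 ≈ 1,420.09 → Q = 1,420 units
Orders/yr = 55,000/1,420 = 38.732; ordering cost = 38.732 × $110 = $4,260.56
Average inventory = 1,420/2 = 710; holding cost = 710 × $6 = $4,260.00
Total = $4,260.56 + $4,260.00 = $8,520.56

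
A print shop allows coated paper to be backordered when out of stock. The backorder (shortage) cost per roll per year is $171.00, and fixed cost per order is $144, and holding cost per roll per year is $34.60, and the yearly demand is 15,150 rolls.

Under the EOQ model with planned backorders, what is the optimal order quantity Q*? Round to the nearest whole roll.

389 rolls

Q* = √(2DS/H) · √((H + b)/b)
   = √(2 × 15,150 × 144 / 34.6) · √((34.6 + 171) / 171)
   = 355.111 × 1.0965 ≈ 389.38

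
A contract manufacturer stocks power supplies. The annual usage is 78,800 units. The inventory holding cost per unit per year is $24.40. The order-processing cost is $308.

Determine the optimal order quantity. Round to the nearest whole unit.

2DS/H = 2·78,800·308/24.4 = 1,989,377.05
EOQ = √1,989,377.05 ≈ 1,410.45

1,410 units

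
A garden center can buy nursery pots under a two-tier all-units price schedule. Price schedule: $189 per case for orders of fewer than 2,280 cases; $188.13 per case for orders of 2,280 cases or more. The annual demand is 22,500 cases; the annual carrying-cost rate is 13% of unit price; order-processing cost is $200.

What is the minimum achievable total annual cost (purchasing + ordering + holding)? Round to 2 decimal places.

H₁ = 13%×$189 = $24.5700;  H₂ = 13%×$188.13 = $24.4569
EOQ₁ = √(2×22,500×200/24.5700) = 605.23  (< 2,280, feasible at tier 1)
EOQ₂ = √(2×22,500×200/24.4569) = 606.63  (< 2,280 → use Q = 2,280 at tier-2 price)
TC(tier 1 (EOQ₁), Q≈605.2) = $4,267,370.44
TC(tier 2, Q≈2,280.0) = $4,262,779.55
Minimum at tier 2: $4,262,779.55

$4,262,779.55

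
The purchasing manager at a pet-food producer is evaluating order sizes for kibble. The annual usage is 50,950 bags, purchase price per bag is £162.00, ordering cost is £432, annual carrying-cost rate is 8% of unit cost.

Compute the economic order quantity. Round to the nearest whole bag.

H = i·C = 0.08 × £162 = £12.9600 per bag-year
EOQ = √(2DS/H) = √(2 × 50,950 × 432 / 12.96)
    = √(3,396,666.67) ≈ 1,843.00

1,843 bags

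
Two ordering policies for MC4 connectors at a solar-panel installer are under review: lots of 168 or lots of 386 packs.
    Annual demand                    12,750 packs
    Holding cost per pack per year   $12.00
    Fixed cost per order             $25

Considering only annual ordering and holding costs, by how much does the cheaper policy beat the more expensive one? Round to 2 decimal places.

For each Q, cost = (D/Q)·S + (Q/2)·H.
TC(168) = (12,750/168)×25 + (168/2)×12 = $2,905.32
TC(386) = (12,750/386)×25 + (386/2)×12 = $3,141.78
Cheaper: Q = 168.  Difference = $236.46

$236.46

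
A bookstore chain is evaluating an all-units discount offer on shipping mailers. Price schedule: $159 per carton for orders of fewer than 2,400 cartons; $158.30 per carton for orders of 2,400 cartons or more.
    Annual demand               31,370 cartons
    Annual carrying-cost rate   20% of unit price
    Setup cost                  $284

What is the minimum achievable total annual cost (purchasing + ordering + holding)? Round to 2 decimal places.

H₁ = 20%×$159 = $31.8000;  H₂ = 20%×$158.30 = $31.6600
EOQ₁ = √(2×31,370×284/31.8000) = 748.54  (< 2,400, feasible at tier 1)
EOQ₂ = √(2×31,370×284/31.6600) = 750.20  (< 2,400 → use Q = 2,400 at tier-2 price)
TC(tier 1 (EOQ₁), Q≈748.5) = $5,011,633.73
TC(tier 2, Q≈2,400.0) = $5,007,575.12
Minimum at tier 2: $5,007,575.12

$5,007,575.12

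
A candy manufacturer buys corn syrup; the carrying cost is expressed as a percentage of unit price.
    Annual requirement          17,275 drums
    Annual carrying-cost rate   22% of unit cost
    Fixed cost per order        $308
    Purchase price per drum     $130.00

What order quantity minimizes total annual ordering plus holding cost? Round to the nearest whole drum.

Carrying cost H = $130 × 22% = $28.6000/drum/yr
Optimal lot size Q* = (2 × 17,275 × $308 / $28.6)^½ ≈ 609.98

610 drums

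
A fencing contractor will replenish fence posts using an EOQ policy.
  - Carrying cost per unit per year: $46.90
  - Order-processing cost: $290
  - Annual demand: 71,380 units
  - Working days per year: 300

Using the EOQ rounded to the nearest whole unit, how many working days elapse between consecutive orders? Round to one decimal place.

Q* = √(2·D·S / H) = √(2·71,380·290 / 46.9) = √882,737.7 ≈ 939.54 → Q = 940 units
T = Q/D × 300 days = 940/71,380 × 300 = 3.951 days

4.0 days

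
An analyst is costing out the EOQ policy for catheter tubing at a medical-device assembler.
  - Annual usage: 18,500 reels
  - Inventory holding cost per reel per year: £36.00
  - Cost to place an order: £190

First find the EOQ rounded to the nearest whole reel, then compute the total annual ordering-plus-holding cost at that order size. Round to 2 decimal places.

£15,908.49

2DS/H = 2·18,500·190/36 = 195,277.78
EOQ = √195,277.78 ≈ 441.90 → Q = 442 reels
Ordering: D/Q × S = 18,500/442 × £190 = £7,952.49
Holding:  Q/2 × H = 442/2 × £36 = £7,956.00
Total = £7,952.49 + £7,956.00 = £15,908.49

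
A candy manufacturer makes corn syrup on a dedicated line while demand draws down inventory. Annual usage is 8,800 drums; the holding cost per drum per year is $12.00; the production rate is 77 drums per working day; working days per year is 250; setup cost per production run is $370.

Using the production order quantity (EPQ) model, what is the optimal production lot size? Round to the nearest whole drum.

d = 8,800/250 = 35.2000 drums/day;  effective holding cost H(1 − d/p) = 12·(1 − 35.2000/77) = 6.51429
Q* = √(2DS / H_eff) = √(2·8,800·370 / 6.51429) ≈ 999.82

1,000 drums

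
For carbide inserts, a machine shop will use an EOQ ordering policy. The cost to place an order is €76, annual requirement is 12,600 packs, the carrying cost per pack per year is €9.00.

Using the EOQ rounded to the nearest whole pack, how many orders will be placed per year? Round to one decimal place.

27.3 orders per year

Optimal lot size Q* = (2 × 12,600 × €76 / €9)^½ ≈ 461.30 → Q = 461
N = D/Q = 12,600/461 ≈ 27.332 orders/yr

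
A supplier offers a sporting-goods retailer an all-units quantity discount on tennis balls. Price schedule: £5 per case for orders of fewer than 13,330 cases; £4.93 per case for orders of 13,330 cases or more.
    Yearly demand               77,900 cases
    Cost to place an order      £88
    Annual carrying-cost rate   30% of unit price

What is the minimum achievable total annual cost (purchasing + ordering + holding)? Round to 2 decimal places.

H₁ = 30%×£5 = £1.5000;  H₂ = 30%×£4.93 = £1.4790
EOQ₁ = √(2×77,900×88/1.5000) = 3,023.29  (< 13,330, feasible at tier 1)
EOQ₂ = √(2×77,900×88/1.4790) = 3,044.68  (< 13,330 → use Q = 13,330 at tier-2 price)
TC(tier 1 (EOQ₁), Q≈3,023.3) = £394,034.93
TC(tier 2, Q≈13,330.0) = £394,418.80
Minimum at tier 1 (EOQ₁): £394,034.93

£394,034.93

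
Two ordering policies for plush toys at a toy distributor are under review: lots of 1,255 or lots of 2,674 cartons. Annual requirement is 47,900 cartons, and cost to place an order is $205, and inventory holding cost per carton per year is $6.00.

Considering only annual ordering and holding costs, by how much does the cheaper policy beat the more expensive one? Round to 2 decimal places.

Annual cost at Q: ordering D·S/Q plus holding Q·H/2.
TC(1,255) = (47,900/1,255)×205 + (1,255/2)×6 = $11,589.30
TC(2,674) = (47,900/2,674)×205 + (2,674/2)×6 = $11,694.21
|ΔTC| = |$11,589.30 − $11,694.21| = $104.91

$104.91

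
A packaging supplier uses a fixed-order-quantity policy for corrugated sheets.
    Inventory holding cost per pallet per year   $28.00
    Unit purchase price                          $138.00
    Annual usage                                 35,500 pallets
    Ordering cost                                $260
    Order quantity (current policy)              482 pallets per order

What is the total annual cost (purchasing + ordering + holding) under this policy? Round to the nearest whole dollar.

Annual ordering cost = (D/Q)·S = (35,500/482) × 260 = $19,149.38
Annual holding cost  = (Q/2)·H = (482/2) × 28 = $6,748.00
Purchase cost = D·C = 35,500 × 138 = $4,899,000.00
Total = $19,149.38 + $6,748.00 + $4,899,000.00 = $4,924,897.38

$4,924,897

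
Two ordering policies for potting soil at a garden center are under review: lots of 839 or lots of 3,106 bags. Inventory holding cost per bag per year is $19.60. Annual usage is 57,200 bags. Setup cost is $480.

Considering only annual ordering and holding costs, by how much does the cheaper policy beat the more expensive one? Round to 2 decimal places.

$1,668.41

For each Q, cost = (D/Q)·S + (Q/2)·H.
TC(839) = (57,200/839)×480 + (839/2)×19.6 = $40,946.87
TC(3,106) = (57,200/3,106)×480 + (3,106/2)×19.6 = $39,278.47
Cheaper: Q = 3,106.  Difference = $1,668.41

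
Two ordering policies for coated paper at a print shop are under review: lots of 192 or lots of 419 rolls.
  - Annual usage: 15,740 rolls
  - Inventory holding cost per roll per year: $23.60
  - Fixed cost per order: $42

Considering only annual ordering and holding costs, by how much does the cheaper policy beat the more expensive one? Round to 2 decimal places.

Annual cost at Q: ordering D·S/Q plus holding Q·H/2.
TC(192) = (15,740/192)×42 + (192/2)×23.6 = $5,708.73
TC(419) = (15,740/419)×42 + (419/2)×23.6 = $6,521.96
Lots of 192 are cheaper by $813.23.

$813.23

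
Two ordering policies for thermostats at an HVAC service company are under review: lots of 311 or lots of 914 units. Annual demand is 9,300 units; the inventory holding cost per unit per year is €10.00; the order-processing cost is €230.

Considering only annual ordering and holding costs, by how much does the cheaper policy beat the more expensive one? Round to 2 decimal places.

€1,522.55

TC(Q) = (D/Q)S + (Q/2)H
TC(311) = (9,300/311)×230 + (311/2)×10 = €8,432.81
TC(914) = (9,300/914)×230 + (914/2)×10 = €6,910.26
Lots of 914 are cheaper by €1,522.55.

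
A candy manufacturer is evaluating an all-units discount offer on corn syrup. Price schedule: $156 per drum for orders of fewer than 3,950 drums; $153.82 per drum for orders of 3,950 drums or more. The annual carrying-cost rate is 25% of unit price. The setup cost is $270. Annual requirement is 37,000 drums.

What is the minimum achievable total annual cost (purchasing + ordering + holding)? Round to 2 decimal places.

$5,769,817.74

H₁ = 25%×$156 = $39.0000;  H₂ = 25%×$153.82 = $38.4550
EOQ₁ = √(2×37,000×270/39.0000) = 715.76  (< 3,950, feasible at tier 1)
EOQ₂ = √(2×37,000×270/38.4550) = 720.81  (< 3,950 → use Q = 3,950 at tier-2 price)
TC(tier 1 (EOQ₁), Q≈715.8) = $5,799,914.51
TC(tier 2, Q≈3,950.0) = $5,769,817.74
Minimum at tier 2: $5,769,817.74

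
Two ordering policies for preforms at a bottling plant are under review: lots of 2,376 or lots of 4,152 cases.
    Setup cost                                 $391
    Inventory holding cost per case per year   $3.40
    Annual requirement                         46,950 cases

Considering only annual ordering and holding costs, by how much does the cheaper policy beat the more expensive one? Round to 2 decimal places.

$285.65

Annual cost at Q: ordering D·S/Q plus holding Q·H/2.
TC(2,376) = (46,950/2,376)×391 + (2,376/2)×3.4 = $11,765.40
TC(4,152) = (46,950/4,152)×391 + (4,152/2)×3.4 = $11,479.75
|ΔTC| = |$11,765.40 − $11,479.75| = $285.65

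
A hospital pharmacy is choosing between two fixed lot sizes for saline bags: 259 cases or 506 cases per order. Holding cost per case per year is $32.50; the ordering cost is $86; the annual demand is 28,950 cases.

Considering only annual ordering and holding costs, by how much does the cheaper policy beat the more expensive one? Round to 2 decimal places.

For each Q, cost = (D/Q)·S + (Q/2)·H.
TC(259) = (28,950/259)×86 + (259/2)×32.5 = $13,821.49
TC(506) = (28,950/506)×86 + (506/2)×32.5 = $13,142.86
|ΔTC| = |$13,821.49 − $13,142.86| = $678.64

$678.64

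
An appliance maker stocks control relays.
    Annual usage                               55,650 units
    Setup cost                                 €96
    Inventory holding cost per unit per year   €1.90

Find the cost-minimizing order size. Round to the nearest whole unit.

2,371 units

EOQ = √(2DS/H) = √(2 × 55,650 × 96 / 1.9)
    = √(5,623,578.95) ≈ 2,371.41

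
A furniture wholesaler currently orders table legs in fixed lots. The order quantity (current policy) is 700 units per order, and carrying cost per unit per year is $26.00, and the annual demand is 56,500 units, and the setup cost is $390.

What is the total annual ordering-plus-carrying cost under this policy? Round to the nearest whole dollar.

Ordering: D/Q × S = 56,500/700 × $390 = $31,478.57
Holding:  Q/2 × H = 700/2 × $26 = $9,100.00
Total = $31,478.57 + $9,100.00 = $40,578.57

$40,579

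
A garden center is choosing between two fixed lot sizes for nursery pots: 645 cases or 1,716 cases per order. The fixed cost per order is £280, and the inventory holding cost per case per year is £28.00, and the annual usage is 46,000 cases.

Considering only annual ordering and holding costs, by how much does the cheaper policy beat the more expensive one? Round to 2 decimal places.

Annual cost at Q: ordering D·S/Q plus holding Q·H/2.
TC(645) = (46,000/645)×280 + (645/2)×28 = £28,998.99
TC(1,716) = (46,000/1,716)×280 + (1,716/2)×28 = £31,529.83
Cheaper: Q = 645.  Difference = £2,530.84

£2,530.84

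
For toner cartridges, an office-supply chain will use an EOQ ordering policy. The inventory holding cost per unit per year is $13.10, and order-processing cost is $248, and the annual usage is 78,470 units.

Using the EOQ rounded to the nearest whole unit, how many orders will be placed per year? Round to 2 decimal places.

45.52 orders per year

EOQ = √(2DS/H) = √(2 × 78,470 × 248 / 13.1)
    = √(2,971,077.86) ≈ 1,723.68 → Q = 1,724
N = D/Q = 78,470/1,724 ≈ 45.516 orders/yr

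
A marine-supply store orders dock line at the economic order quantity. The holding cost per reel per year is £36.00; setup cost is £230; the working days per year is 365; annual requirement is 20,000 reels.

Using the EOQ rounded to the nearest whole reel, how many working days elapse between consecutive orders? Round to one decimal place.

9.2 days

2DS/H = 2·20,000·230/36 = 255,555.56
EOQ = √255,555.56 ≈ 505.53 → Q = 506 reels
T = Q/D × 365 days = 506/20,000 × 365 = 9.235 days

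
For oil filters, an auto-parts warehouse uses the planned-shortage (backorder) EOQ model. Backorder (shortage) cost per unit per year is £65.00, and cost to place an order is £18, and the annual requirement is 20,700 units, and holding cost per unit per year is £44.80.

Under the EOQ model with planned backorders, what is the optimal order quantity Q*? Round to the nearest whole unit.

Basic EOQ = √(2·20,700·18/44.8) = 128.973
Backorder adjustment √((H+b)/b) = √((44.8+65)/65) = 1.2997
Q* = 128.973 × 1.2997 ≈ 167.63

168 units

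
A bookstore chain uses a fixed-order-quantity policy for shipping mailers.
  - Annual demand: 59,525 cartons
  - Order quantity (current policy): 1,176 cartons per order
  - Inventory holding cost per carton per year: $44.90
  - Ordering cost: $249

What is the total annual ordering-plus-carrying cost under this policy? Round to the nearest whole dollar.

$39,005

Orders/yr = 59,525/1,176 = 50.616; ordering cost = 50.616 × $249 = $12,603.51
Average inventory = 1,176/2 = 588; holding cost = 588 × $44.9 = $26,401.20
Total = $12,603.51 + $26,401.20 = $39,004.71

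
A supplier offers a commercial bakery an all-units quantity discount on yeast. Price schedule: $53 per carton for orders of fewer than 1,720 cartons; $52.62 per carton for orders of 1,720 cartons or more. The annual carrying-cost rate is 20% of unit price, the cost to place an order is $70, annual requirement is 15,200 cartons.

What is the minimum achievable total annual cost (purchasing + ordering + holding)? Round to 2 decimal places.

H₁ = 20%×$53 = $10.6000;  H₂ = 20%×$52.62 = $10.5240
EOQ₁ = √(2×15,200×70/10.6000) = 448.06  (< 1,720, feasible at tier 1)
EOQ₂ = √(2×15,200×70/10.5240) = 449.67  (< 1,720 → use Q = 1,720 at tier-2 price)
TC(tier 1 (EOQ₁), Q≈448.1) = $810,349.40
TC(tier 2, Q≈1,720.0) = $809,493.24
Minimum at tier 2: $809,493.24

$809,493.24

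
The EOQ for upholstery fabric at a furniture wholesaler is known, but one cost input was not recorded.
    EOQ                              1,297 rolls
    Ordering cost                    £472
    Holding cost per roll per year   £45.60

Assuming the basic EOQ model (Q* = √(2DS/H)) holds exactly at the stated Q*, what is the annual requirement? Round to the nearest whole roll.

81,259 rolls per year

Since Q* = (2DS/H)^½, squaring gives Q*²·H = 2DS.
D = Q²H / (2S) = 1,297² × 45.6 / (2 × 472) = 81,259.25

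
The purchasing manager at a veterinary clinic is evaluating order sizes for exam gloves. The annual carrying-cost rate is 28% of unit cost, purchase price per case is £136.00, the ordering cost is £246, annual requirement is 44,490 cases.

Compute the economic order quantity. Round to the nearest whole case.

758 cases

H = i·C = 0.28 × £136 = £38.0800 per case-year
2DS/H = 2·44,490·246/38.08 = 574,818.28
EOQ = √574,818.28 ≈ 758.17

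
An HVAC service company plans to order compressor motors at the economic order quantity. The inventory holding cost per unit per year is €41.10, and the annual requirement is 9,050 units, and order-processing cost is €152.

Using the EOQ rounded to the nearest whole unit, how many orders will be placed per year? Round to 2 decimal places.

34.94 orders per year

Q* = √(2·D·S / H) = √(2·9,050·152 / 41.1) = √66,939.2 ≈ 258.73 → Q = 259
Orders per year = D/Q = 9,050 / 259 = 34.942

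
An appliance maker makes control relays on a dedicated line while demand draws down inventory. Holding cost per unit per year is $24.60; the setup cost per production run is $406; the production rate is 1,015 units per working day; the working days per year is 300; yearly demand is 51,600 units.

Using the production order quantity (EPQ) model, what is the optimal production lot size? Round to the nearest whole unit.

Daily demand d = 51,600/300 = 172.000; p = 1015; 1 − d/p = 0.83054
EPQ = √(2DS / (H(1 − d/p)))
    = √(2 × 51,600 × 406 / (24.6 × 0.83054)) ≈ 1,432.04

1,432 units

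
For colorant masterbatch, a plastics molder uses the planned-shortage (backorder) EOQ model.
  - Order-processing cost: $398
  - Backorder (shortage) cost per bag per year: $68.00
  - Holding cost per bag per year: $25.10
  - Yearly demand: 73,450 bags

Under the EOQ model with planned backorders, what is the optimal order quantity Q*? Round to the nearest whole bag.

1,786 bags

Basic EOQ = √(2·73,450·398/25.1) = 1,526.214
Backorder adjustment √((H+b)/b) = √((25.1+68)/68) = 1.1701
Q* = 1,526.214 × 1.1701 ≈ 1,785.81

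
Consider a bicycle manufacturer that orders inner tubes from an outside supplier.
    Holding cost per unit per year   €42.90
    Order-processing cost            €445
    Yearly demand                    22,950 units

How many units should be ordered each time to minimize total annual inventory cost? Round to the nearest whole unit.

690 units

Q* = √(2·D·S / H) = √(2·22,950·445 / 42.9) = √476,118.9 ≈ 690.01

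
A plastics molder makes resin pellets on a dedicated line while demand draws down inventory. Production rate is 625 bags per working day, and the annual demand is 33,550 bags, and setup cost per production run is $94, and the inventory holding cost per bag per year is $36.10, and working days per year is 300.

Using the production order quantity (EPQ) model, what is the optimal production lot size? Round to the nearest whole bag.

d = 33,550/300 = 111.8333 bags/day;  effective holding cost H(1 − d/p) = 36.1·(1 − 111.8333/625) = 29.64051
Q* = √(2DS / H_eff) = √(2·33,550·94 / 29.64051) ≈ 461.30

461 bags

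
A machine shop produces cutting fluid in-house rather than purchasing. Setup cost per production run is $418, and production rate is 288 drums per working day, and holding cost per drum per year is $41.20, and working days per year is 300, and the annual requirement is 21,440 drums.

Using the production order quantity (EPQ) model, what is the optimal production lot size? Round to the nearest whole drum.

761 drums

d = 21,440/300 = 71.4667 drums/day;  effective holding cost H(1 − d/p) = 41.2·(1 − 71.4667/288) = 30.97630
Q* = √(2DS / H_eff) = √(2·21,440·418 / 30.97630) ≈ 760.68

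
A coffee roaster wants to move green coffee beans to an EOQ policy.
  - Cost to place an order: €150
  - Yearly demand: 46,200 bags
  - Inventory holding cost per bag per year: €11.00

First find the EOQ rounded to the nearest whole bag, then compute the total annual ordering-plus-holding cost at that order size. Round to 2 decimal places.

€12,347.47

EOQ = √(2DS/H) = √(2 × 46,200 × 150 / 11)
    = √(1,260,000.00) ≈ 1,122.50 → Q = 1,122 bags
Orders/yr = 46,200/1,122 = 41.176; ordering cost = 41.176 × €150 = €6,176.47
Average inventory = 1,122/2 = 561; holding cost = 561 × €11 = €6,171.00
Total = €6,176.47 + €6,171.00 = €12,347.47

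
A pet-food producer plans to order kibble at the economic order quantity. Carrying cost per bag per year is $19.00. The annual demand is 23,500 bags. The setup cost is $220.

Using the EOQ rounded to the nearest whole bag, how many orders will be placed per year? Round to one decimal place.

31.8 orders per year

2DS/H = 2·23,500·220/19 = 544,210.53
EOQ = √544,210.53 ≈ 737.71 → Q = 738
Orders per year = D/Q = 23,500 / 738 = 31.843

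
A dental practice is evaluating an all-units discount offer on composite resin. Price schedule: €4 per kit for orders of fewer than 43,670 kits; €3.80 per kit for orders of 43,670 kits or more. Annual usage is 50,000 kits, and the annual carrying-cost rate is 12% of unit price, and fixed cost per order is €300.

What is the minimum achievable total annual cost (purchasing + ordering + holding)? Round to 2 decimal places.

€200,300.25

H₁ = 12%×€4 = €0.4800;  H₂ = 12%×€3.80 = €0.4560
EOQ₁ = √(2×50,000×300/0.4800) = 7,905.69  (< 43,670, feasible at tier 1)
EOQ₂ = √(2×50,000×300/0.4560) = 8,111.07  (< 43,670 → use Q = 43,670 at tier-2 price)
TC(tier 1 (EOQ₁), Q≈7,905.7) = €203,794.73
TC(tier 2, Q≈43,670.0) = €200,300.25
Minimum at tier 2: €200,300.25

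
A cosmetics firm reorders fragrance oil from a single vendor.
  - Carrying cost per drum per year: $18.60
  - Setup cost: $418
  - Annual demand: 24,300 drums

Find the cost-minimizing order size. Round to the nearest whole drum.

1,045 drums

Optimal lot size Q* = (2 × 24,300 × $418 / $18.6)^½ ≈ 1,045.08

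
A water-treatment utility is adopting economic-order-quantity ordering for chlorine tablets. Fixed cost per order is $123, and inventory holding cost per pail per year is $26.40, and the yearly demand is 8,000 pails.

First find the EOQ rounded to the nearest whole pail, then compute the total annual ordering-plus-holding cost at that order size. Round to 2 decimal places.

$7,208.00

EOQ = √(2DS/H) = √(2 × 8,000 × 123 / 26.4)
    = √(74,545.45) ≈ 273.03 → Q = 273 pails
Annual ordering cost = (D/Q)·S = (8,000/273) × 123 = $3,604.40
Annual holding cost  = (Q/2)·H = (273/2) × 26.4 = $3,603.60
Total = $3,604.40 + $3,603.60 = $7,208.00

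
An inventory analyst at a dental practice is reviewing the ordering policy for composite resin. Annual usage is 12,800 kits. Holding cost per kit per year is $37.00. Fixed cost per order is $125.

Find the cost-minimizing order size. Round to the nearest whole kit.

Q* = √(2·D·S / H) = √(2·12,800·125 / 37) = √86,486.5 ≈ 294.09

294 kits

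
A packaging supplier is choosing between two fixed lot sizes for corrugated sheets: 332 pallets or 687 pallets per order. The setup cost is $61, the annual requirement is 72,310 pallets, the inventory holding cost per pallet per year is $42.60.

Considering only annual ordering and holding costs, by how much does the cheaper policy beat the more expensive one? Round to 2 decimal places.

For each Q, cost = (D/Q)·S + (Q/2)·H.
TC(332) = (72,310/332)×61 + (332/2)×42.6 = $20,357.47
TC(687) = (72,310/687)×61 + (687/2)×42.6 = $21,053.64
|ΔTC| = |$20,357.47 − $21,053.64| = $696.17

$696.17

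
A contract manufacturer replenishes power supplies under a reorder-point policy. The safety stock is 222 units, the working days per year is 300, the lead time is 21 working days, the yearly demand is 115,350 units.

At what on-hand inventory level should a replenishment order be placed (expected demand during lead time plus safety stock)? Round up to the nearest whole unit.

8,297 units

Daily demand d = 115,350 / 300 = 384.500 units/day
Demand during lead time = 384.500 × 21 = 8,074.50
Reorder point = 8,074.50 + 222 = 8,296.50 → round up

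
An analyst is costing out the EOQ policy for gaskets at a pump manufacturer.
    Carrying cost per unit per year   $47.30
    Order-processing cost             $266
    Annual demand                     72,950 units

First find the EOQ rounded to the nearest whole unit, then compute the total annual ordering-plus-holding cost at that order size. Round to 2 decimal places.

$42,844.89

EOQ = √(2DS/H) = √(2 × 72,950 × 266 / 47.3)
    = √(820,494.71) ≈ 905.81 → Q = 906 units
Ordering: D/Q × S = 72,950/906 × $266 = $21,417.99
Holding:  Q/2 × H = 906/2 × $47.3 = $21,426.90
Total = $21,417.99 + $21,426.90 = $42,844.89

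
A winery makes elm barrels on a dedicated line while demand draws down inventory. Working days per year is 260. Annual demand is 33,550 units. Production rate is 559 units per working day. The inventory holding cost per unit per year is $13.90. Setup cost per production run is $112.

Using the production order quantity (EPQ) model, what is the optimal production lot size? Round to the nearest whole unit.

Daily demand d = 33,550/260 = 129.038; p = 559; 1 − d/p = 0.76916
EPQ = √(2DS / (H(1 − d/p)))
    = √(2 × 33,550 × 112 / (13.9 × 0.76916)) ≈ 838.41

838 units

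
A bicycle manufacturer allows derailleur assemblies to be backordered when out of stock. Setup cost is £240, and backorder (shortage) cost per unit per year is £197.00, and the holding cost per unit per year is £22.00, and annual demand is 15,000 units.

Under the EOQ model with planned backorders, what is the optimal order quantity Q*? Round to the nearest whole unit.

603 units

Basic EOQ = √(2·15,000·240/22) = 572.078
Backorder adjustment √((H+b)/b) = √((22+197)/197) = 1.0544
Q* = 572.078 × 1.0544 ≈ 603.18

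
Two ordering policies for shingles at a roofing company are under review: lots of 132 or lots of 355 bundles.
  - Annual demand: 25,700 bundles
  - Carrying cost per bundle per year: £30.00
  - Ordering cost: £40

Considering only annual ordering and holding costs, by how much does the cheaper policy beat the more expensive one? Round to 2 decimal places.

TC(Q) = (D/Q)S + (Q/2)H
TC(132) = (25,700/132)×40 + (132/2)×30 = £9,767.88
TC(355) = (25,700/355)×40 + (355/2)×30 = £8,220.77
|ΔTC| = |£9,767.88 − £8,220.77| = £1,547.10

£1,547.10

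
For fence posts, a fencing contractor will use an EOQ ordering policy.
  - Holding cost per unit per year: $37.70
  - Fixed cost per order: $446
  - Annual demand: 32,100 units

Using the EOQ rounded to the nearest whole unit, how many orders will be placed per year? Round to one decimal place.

36.9 orders per year

Optimal lot size Q* = (2 × 32,100 × $446 / $37.7)^½ ≈ 871.49 → Q = 871
Orders per year = D/Q = 32,100 / 871 = 36.854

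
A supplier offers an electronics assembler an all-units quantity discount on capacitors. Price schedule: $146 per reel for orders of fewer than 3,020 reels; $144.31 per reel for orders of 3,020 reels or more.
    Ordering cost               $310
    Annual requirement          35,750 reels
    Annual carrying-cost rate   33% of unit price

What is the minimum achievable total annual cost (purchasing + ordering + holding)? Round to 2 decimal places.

H₁ = 33%×$146 = $48.1800;  H₂ = 33%×$144.31 = $47.6223
EOQ₁ = √(2×35,750×310/48.1800) = 678.27  (< 3,020, feasible at tier 1)
EOQ₂ = √(2×35,750×310/47.6223) = 682.23  (< 3,020 → use Q = 3,020 at tier-2 price)
TC(tier 1 (EOQ₁), Q≈678.3) = $5,252,178.89
TC(tier 2, Q≈3,020.0) = $5,234,661.87
Minimum at tier 2: $5,234,661.87

$5,234,661.87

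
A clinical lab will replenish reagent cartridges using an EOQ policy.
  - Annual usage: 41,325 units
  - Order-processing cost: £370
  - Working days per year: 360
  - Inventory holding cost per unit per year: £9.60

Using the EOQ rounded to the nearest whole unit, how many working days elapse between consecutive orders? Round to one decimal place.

2DS/H = 2·41,325·370/9.6 = 3,185,468.75
EOQ = √3,185,468.75 ≈ 1,784.79 → Q = 1,785 units
Cycle time = (working days × Q)/D = (360 × 1,785) / 41,325 = 15.550 days

15.5 days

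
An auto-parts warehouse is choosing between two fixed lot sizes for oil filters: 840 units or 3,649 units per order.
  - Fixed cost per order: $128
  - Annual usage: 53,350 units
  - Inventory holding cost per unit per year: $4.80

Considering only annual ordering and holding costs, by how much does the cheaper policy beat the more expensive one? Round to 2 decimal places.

$483.49

Annual cost at Q: ordering D·S/Q plus holding Q·H/2.
TC(840) = (53,350/840)×128 + (840/2)×4.8 = $10,145.52
TC(3,649) = (53,350/3,649)×128 + (3,649/2)×4.8 = $10,629.02
|ΔTC| = |$10,145.52 − $10,629.02| = $483.49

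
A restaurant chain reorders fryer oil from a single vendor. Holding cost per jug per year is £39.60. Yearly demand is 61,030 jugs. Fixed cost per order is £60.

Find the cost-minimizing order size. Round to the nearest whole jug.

2DS/H = 2·61,030·60/39.6 = 184,939.39
EOQ = √184,939.39 ≈ 430.05

430 jugs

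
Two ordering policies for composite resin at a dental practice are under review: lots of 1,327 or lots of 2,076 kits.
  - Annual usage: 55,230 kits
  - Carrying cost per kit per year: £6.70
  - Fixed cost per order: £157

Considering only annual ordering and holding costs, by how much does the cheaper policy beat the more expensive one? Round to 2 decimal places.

£151.61

TC(Q) = (D/Q)S + (Q/2)H
TC(1,327) = (55,230/1,327)×157 + (1,327/2)×6.7 = £10,979.82
TC(2,076) = (55,230/2,076)×157 + (2,076/2)×6.7 = £11,131.44
|ΔTC| = |£10,979.82 − £11,131.44| = £151.61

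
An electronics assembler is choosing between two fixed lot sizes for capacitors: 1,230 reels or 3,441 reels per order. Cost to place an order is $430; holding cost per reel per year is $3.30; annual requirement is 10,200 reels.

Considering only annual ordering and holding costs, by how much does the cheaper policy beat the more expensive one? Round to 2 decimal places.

$1,356.93

For each Q, cost = (D/Q)·S + (Q/2)·H.
TC(1,230) = (10,200/1,230)×430 + (1,230/2)×3.3 = $5,595.35
TC(3,441) = (10,200/3,441)×430 + (3,441/2)×3.3 = $6,952.28
|ΔTC| = |$5,595.35 − $6,952.28| = $1,356.93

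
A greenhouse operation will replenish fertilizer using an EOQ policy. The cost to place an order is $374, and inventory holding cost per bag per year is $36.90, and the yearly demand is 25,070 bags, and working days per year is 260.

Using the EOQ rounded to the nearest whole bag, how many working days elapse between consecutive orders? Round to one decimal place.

7.4 days

Optimal lot size Q* = (2 × 25,070 × $374 / $36.9)^½ ≈ 712.88 → Q = 713 bags
T = Q/D × 260 days = 713/25,070 × 260 = 7.394 days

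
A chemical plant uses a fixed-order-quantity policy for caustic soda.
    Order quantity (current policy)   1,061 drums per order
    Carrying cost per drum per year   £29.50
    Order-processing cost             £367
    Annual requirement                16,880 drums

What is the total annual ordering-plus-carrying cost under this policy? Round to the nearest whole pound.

£21,489

Ordering: D/Q × S = 16,880/1,061 × £367 = £5,838.79
Holding:  Q/2 × H = 1,061/2 × £29.5 = £15,649.75
Total = £5,838.79 + £15,649.75 = £21,488.54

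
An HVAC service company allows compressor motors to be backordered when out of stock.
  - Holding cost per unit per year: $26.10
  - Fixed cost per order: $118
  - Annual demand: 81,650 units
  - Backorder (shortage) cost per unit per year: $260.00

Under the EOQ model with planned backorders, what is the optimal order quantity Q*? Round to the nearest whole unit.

Q* = √(2DS/H) · √((H + b)/b)
   = √(2 × 81,650 × 118 / 26.1) · √((26.1 + 260) / 260)
   = 859.239 × 1.0490 ≈ 901.33

901 units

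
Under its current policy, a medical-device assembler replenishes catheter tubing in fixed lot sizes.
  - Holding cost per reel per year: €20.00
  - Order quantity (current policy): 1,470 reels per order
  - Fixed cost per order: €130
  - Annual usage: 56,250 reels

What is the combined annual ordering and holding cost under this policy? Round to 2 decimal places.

€19,674.49

Orders/yr = 56,250/1,470 = 38.265; ordering cost = 38.265 × €130 = €4,974.49
Average inventory = 1,470/2 = 735; holding cost = 735 × €20 = €14,700.00
Total = €4,974.49 + €14,700.00 = €19,674.49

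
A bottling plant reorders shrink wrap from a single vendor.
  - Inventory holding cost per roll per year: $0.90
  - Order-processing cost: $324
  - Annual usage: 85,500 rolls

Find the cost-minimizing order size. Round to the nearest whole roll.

7,846 rolls

2DS/H = 2·85,500·324/0.9 = 61,560,000.00
EOQ = √61,560,000.00 ≈ 7,846.02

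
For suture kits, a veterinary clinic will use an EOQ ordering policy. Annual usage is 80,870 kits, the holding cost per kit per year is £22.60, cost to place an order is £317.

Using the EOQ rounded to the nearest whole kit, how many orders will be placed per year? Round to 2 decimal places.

Optimal lot size Q* = (2 × 80,870 × £317 / £22.6)^½ ≈ 1,506.21 → Q = 1,506
Orders per year = D/Q = 80,870 / 1,506 = 53.699

53.70 orders per year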